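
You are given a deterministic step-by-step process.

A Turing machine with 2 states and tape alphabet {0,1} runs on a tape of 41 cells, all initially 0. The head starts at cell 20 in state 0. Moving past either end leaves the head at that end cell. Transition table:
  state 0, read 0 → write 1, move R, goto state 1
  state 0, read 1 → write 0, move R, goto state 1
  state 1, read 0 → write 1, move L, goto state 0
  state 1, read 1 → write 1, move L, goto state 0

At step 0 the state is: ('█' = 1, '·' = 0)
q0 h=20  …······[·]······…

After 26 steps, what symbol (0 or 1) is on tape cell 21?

0) q0 h=20  …······[·]······…
1) q1 h=21  …·····█[·]······…
2) q0 h=20  …······[█]█·····…
3) q1 h=21  …······[█]······…
4) q0 h=20  …······[·]█·····…
5) q1 h=21  …·····█[█]······…
6) q0 h=20  …······[█]█·····…
7) q1 h=21  …······[█]······…
8) q0 h=20  …······[·]█·····…
9) q1 h=21  …·····█[█]······…
10) q0 h=20  …······[█]█·····…
11) q1 h=21  …······[█]······…
12) q0 h=20  …······[·]█·····…
13) q1 h=21  …·····█[█]······…
14) q0 h=20  …······[█]█·····…
15) q1 h=21  …······[█]······…
16) q0 h=20  …······[·]█·····…
17) q1 h=21  …·····█[█]······…
18) q0 h=20  …······[█]█·····…
19) q1 h=21  …······[█]······…
20) q0 h=20  …······[·]█·····…
21) q1 h=21  …·····█[█]······…
22) q0 h=20  …······[█]█·····…
23) q1 h=21  …······[█]······…
24) q0 h=20  …······[·]█·····…
25) q1 h=21  …·····█[█]······…
26) q0 h=20  …······[█]█·····…

1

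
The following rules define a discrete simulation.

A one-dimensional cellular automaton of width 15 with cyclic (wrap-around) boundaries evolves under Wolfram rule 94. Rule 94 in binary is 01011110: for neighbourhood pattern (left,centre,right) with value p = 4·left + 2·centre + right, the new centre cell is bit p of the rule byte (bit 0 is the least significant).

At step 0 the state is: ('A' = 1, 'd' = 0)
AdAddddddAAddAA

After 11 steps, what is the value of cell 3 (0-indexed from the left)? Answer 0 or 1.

0

step 0: AdAddddddAAddAA
step 1: AdAAddddAAAAAAd
step 2: AdAAAddAAddddAd
step 3: AdAdAAAAAAddAAd
step 4: AdAdAddddAAAAAd
step 5: AdAdAAddAAdddAd
step 6: AdAdAAAAAAAdAAd
step 7: AdAdAdddddAdAAd
step 8: AdAdAAdddAAdAAd
step 9: AdAdAAAdAAAdAAd
step 10: AdAdAdAdAdAdAAd
step 11: AdAdAdAdAdAdAAd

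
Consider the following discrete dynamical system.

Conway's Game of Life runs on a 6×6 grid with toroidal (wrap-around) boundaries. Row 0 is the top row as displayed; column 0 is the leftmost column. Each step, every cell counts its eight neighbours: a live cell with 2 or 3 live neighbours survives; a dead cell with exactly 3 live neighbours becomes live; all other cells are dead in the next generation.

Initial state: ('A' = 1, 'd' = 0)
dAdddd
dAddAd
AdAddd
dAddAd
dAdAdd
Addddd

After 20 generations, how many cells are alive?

14

gen 0: dAdddd
dAddAd
AdAddd
dAddAd
dAdAdd
Addddd
gen 1: AAdddd
AAAddd
AdAAdA
AAdAdd
AAAddd
AAAddd
gen 2: dddddA
dddAdd
dddAAA
dddAAd
dddAdA
dddddA
gen 3: ddddAd
dddAdA
ddAddA
ddAddd
dddAdA
AddddA
gen 4: AdddAd
dddAdA
ddAAAd
ddAAAd
AdddAA
AddddA
gen 5: AdddAd
ddAddA
dddddA
dAAddd
AAdddd
dAdddd
gen 6: AAdddA
AdddAA
AAAddd
dAAddd
Addddd
dAdddA
gen 7: dAdddd
ddAdAd
ddAAdd
ddAddd
AdAddd
dAdddA
gen 8: AAAddd
dAAddd
dAAddd
ddAddd
AdAddd
dAAddd
gen 9: AddAdd
dddAdd
dddAdd
ddAAdd
ddAAdd
dddAdd
gen 10: ddAAAd
ddAAAd
dddAAd
ddddAd
ddddAd
dddAAd
gen 11: dddddA
dddddA
ddAddA
ddddAA
ddddAA
ddAddA
gen 12: AdddAA
AdddAA
AddddA
AddAdd
AddAdd
AddddA
gen 13: dAdddd
dAdddd
dAdddd
AAddAd
AAddAd
dAdddd
gen 14: AAAddd
AAAddd
dAAddd
ddAddd
ddAddd
dAAddd
gen 15: dddAdd
dddAdd
AddAdd
ddAAdd
ddAAdd
AddAdd
gen 16: ddAAAd
ddAAAd
dddAAd
dAddAd
dAddAd
dddAAd
gen 17: dddddA
dddddA
dddddA
ddAdAA
ddAdAA
dddddA
gen 18: AdddAA
AdddAA
AddddA
Addddd
Addddd
AddddA
gen 19: dAdddd
dAdddd
dAddAd
AAdddd
AAdddd
dAddAd
gen 20: AAAddd
AAAddd
dAAddd
ddAddA
ddAddA
dAAddd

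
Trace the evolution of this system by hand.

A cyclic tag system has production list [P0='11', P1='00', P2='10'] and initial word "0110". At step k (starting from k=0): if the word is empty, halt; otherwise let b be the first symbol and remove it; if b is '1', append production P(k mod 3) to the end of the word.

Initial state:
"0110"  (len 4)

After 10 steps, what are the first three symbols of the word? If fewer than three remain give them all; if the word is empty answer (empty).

101

t=0: "0110"  (len 4)
t=1: "110"  (len 3)
t=2: "1000"  (len 4)
t=3: "00010"  (len 5)
t=4: "0010"  (len 4)
t=5: "010"  (len 3)
t=6: "10"  (len 2)
t=7: "011"  (len 3)
t=8: "11"  (len 2)
t=9: "110"  (len 3)
t=10: "1011"  (len 4)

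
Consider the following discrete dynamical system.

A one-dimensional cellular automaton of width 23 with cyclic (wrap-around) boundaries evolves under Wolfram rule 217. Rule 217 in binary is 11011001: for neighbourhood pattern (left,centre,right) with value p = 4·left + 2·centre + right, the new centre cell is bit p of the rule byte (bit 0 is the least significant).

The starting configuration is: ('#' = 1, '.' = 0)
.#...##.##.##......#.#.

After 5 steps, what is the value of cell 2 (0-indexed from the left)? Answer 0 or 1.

1

step 0: .#...##.##.##......#.#.
step 1: ..##.##.##.#######....#
step 2: #.##.##.##.##########..
step 3: ..##.##.##.###########.
step 4: #.##.##.##.############
step 5: #.##.##.##.############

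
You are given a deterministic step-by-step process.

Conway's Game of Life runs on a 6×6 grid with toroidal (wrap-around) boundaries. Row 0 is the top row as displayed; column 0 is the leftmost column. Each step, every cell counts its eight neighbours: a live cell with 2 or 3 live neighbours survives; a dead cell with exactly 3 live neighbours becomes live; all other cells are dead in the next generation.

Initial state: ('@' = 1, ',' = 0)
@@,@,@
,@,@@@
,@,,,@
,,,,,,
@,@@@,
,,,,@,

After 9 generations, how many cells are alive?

2

k=0  @@,@,@
,@,@@@
,@,,,@
,,,,,,
@,@@@,
,,,,@,
k=1  ,@,@,,
,@,@,,
,,@,,@
@@@@@@
,,,@@@
,,,,,,
k=2  ,,,,,,
@@,@@,
,,,,,@
,@,,,,
,@,,,,
,,@@,,
k=3  ,@,,@,
@,,,@@
,@@,@@
@,,,,,
,@,,,,
,,@,,,
k=4  @@,@@,
,,@,,,
,@,@@,
@,@,,@
,@,,,,
,@@,,,
k=5  @,,@,,
@,,,,@
@@,@@@
@,@@@@
,,,,,,
,,,@,,
k=6  @,,,@@
,,@@,,
,,,,,,
,,@,,,
,,@,,@
,,,,,,
k=7  ,,,@@@
,,,@@@
,,@@,,
,,,,,,
,,,,,,
@,,,@,
k=8  @,,,,,
,,,,,@
,,@@,,
,,,,,,
,,,,,,
,,,@@,
k=9  ,,,,@@
,,,,,,
,,,,,,
,,,,,,
,,,,,,
,,,,,,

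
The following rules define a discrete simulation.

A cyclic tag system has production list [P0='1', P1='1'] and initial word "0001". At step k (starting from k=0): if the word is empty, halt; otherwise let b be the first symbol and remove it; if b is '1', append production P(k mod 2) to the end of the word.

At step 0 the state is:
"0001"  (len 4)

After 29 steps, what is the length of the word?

t=0: "0001"  (len 4)
t=1: "001"  (len 3)
t=2: "01"  (len 2)
t=3: "1"  (len 1)
t=4: "1"  (len 1)
t=5: "1"  (len 1)
t=6: "1"  (len 1)
t=7: "1"  (len 1)
t=8: "1"  (len 1)
t=9: "1"  (len 1)
t=10: "1"  (len 1)
t=11: "1"  (len 1)
t=12: "1"  (len 1)
t=13: "1"  (len 1)
t=14: "1"  (len 1)
t=15: "1"  (len 1)
t=16: "1"  (len 1)
t=17: "1"  (len 1)
t=18: "1"  (len 1)
t=19: "1"  (len 1)
t=20: "1"  (len 1)
t=21: "1"  (len 1)
t=22: "1"  (len 1)
t=23: "1"  (len 1)
t=24: "1"  (len 1)
t=25: "1"  (len 1)
t=26: "1"  (len 1)
t=27: "1"  (len 1)
t=28: "1"  (len 1)
t=29: "1"  (len 1)

1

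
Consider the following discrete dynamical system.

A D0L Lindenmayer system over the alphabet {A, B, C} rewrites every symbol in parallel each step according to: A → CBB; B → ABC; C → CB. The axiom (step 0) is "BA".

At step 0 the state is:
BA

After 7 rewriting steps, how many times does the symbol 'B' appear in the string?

883

0) BA
1) ABCCBB
2) CBBABCCBCBABCABC
3) CBABCABCCBBABCCBCBABCCBABCCBBABCCBCBBABCCB
4) CBABCCBBABCCBCBBABCCBCBABCABCCBBABCCBCBABCCBABCCBBABCCBCBABCCBBABCCBCBABCABCCBBABCCBCBABCCBABCABCCBBABCCBCBABC
5) CBABCCBBABCCBCBABCABCCBBABCCBCBABCCBABCABCCBBABCCBCBABCCBA…CCBCBABCCBBABCCBCBBABCCBCBABCABCCBBABCCBCBABCCBABCCBBABCCB  (len 288)
6) CBABCCBBABCCBCBABCABCCBBABCCBCBABCCBABCCBBABCCBCBBABCCBCBA…BABCCBCBABCCBABCCBBABCCBCBABCCBBABCCBCBABCABCCBBABCCBCBABC  (len 754)
7) CBABCCBBABCCBCBABCABCCBBABCCBCBABCCBABCCBBABCCBCBBABCCBCBA…ABCCBABCCBBABCCBCBBABCCBCBABCABCCBBABCCBCBABCCBABCCBBABCCB  (len 1974)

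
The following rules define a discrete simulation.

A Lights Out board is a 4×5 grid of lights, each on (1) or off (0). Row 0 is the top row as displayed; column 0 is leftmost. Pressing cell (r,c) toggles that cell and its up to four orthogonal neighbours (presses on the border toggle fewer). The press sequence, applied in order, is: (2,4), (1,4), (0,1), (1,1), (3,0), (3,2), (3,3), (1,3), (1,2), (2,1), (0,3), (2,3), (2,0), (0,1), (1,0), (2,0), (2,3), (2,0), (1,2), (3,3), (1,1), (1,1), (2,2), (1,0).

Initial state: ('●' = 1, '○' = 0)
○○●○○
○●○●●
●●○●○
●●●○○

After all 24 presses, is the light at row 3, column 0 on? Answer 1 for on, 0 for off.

1

[0] ○○●○○
○●○●●
●●○●○
●●●○○
[1] ○○●○○
○●○●○
●●○○●
●●●○●
[2] ○○●○●
○●○○●
●●○○○
●●●○●
[3] ●●○○●
○○○○●
●●○○○
●●●○●
[4] ●○○○●
●●●○●
●○○○○
●●●○●
[5] ●○○○●
●●●○●
○○○○○
○○●○●
[6] ●○○○●
●●●○●
○○●○○
○●○●●
[7] ●○○○●
●●●○●
○○●●○
○●●○○
[8] ●○○●●
●●○●○
○○●○○
○●●○○
[9] ●○●●●
●○●○○
○○○○○
○●●○○
[10] ●○●●●
●●●○○
●●●○○
○○●○○
[11] ●○○○○
●●●●○
●●●○○
○○●○○
[12] ●○○○○
●●●○○
●●○●●
○○●●○
[13] ●○○○○
○●●○○
○○○●●
●○●●○
[14] ○●●○○
○○●○○
○○○●●
●○●●○
[15] ●●●○○
●●●○○
●○○●●
●○●●○
[16] ●●●○○
○●●○○
○●○●●
○○●●○
[17] ●●●○○
○●●●○
○●●○○
○○●○○
[18] ●●●○○
●●●●○
●○●○○
●○●○○
[19] ●●○○○
●○○○○
●○○○○
●○●○○
[20] ●●○○○
●○○○○
●○○●○
●○○●●
[21] ●○○○○
○●●○○
●●○●○
●○○●●
[22] ●●○○○
●○○○○
●○○●○
●○○●●
[23] ●●○○○
●○●○○
●●●○○
●○●●●
[24] ○●○○○
○●●○○
○●●○○
●○●●●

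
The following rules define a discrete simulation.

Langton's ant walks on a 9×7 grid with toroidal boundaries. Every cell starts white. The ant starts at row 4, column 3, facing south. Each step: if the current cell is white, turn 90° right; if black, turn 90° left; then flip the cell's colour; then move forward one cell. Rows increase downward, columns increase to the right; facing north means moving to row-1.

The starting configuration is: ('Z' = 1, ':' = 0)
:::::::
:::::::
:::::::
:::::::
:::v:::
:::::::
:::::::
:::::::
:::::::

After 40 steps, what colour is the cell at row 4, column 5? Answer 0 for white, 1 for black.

t=0: :::::::
:::::::
:::::::
:::::::
:::v:::
:::::::
:::::::
:::::::
:::::::
t=1: :::::::
:::::::
:::::::
:::::::
::<Z:::
:::::::
:::::::
:::::::
:::::::
t=2: :::::::
:::::::
:::::::
::^::::
::ZZ:::
:::::::
:::::::
:::::::
:::::::
t=3: :::::::
:::::::
:::::::
::Z>:::
::ZZ:::
:::::::
:::::::
:::::::
:::::::
t=4: :::::::
:::::::
:::::::
::ZZ:::
::Zv:::
:::::::
:::::::
:::::::
:::::::
t=5: :::::::
:::::::
:::::::
::ZZ:::
::Z:>::
:::::::
:::::::
:::::::
:::::::
t=6: :::::::
:::::::
:::::::
::ZZ:::
::Z:Z::
::::v::
:::::::
:::::::
:::::::
t=7: :::::::
:::::::
:::::::
::ZZ:::
::Z:Z::
:::<Z::
:::::::
:::::::
:::::::
t=8: :::::::
:::::::
:::::::
::ZZ:::
::Z^Z::
:::ZZ::
:::::::
:::::::
:::::::
t=9: :::::::
:::::::
:::::::
::ZZ:::
::ZZ>::
:::ZZ::
:::::::
:::::::
:::::::
t=10: :::::::
:::::::
:::::::
::ZZ^::
::ZZ:::
:::ZZ::
:::::::
:::::::
:::::::
t=11: :::::::
:::::::
:::::::
::ZZZ>:
::ZZ:::
:::ZZ::
:::::::
:::::::
:::::::
t=12: :::::::
:::::::
:::::::
::ZZZZ:
::ZZ:v:
:::ZZ::
:::::::
:::::::
:::::::
t=13: :::::::
:::::::
:::::::
::ZZZZ:
::ZZ<Z:
:::ZZ::
:::::::
:::::::
:::::::
t=14: :::::::
:::::::
:::::::
::ZZ^Z:
::ZZZZ:
:::ZZ::
:::::::
:::::::
:::::::
t=15: :::::::
:::::::
:::::::
::Z<:Z:
::ZZZZ:
:::ZZ::
:::::::
:::::::
:::::::
t=16: :::::::
:::::::
:::::::
::Z::Z:
::ZvZZ:
:::ZZ::
:::::::
:::::::
:::::::
t=17: :::::::
:::::::
:::::::
::Z::Z:
::Z:>Z:
:::ZZ::
:::::::
:::::::
:::::::
t=18: :::::::
:::::::
:::::::
::Z:^Z:
::Z::Z:
:::ZZ::
:::::::
:::::::
:::::::
t=19: :::::::
:::::::
:::::::
::Z:Z>:
::Z::Z:
:::ZZ::
:::::::
:::::::
:::::::
t=20: :::::::
:::::::
:::::^:
::Z:Z::
::Z::Z:
:::ZZ::
:::::::
:::::::
:::::::
t=21: :::::::
:::::::
:::::Z>
::Z:Z::
::Z::Z:
:::ZZ::
:::::::
:::::::
:::::::
t=22: :::::::
:::::::
:::::ZZ
::Z:Z:v
::Z::Z:
:::ZZ::
:::::::
:::::::
:::::::
t=23: :::::::
:::::::
:::::ZZ
::Z:Z<Z
::Z::Z:
:::ZZ::
:::::::
:::::::
:::::::
t=24: :::::::
:::::::
:::::^Z
::Z:ZZZ
::Z::Z:
:::ZZ::
:::::::
:::::::
:::::::
t=25: :::::::
:::::::
::::<:Z
::Z:ZZZ
::Z::Z:
:::ZZ::
:::::::
:::::::
:::::::
t=26: :::::::
::::^::
::::Z:Z
::Z:ZZZ
::Z::Z:
:::ZZ::
:::::::
:::::::
:::::::
t=27: :::::::
::::Z>:
::::Z:Z
::Z:ZZZ
::Z::Z:
:::ZZ::
:::::::
:::::::
:::::::
t=28: :::::::
::::ZZ:
::::ZvZ
::Z:ZZZ
::Z::Z:
:::ZZ::
:::::::
:::::::
:::::::
t=29: :::::::
::::ZZ:
::::<ZZ
::Z:ZZZ
::Z::Z:
:::ZZ::
:::::::
:::::::
:::::::
t=30: :::::::
::::ZZ:
:::::ZZ
::Z:vZZ
::Z::Z:
:::ZZ::
:::::::
:::::::
:::::::
t=31: :::::::
::::ZZ:
:::::ZZ
::Z::>Z
::Z::Z:
:::ZZ::
:::::::
:::::::
:::::::
t=32: :::::::
::::ZZ:
:::::^Z
::Z:::Z
::Z::Z:
:::ZZ::
:::::::
:::::::
:::::::
t=33: :::::::
::::ZZ:
::::<:Z
::Z:::Z
::Z::Z:
:::ZZ::
:::::::
:::::::
:::::::
t=34: :::::::
::::^Z:
::::Z:Z
::Z:::Z
::Z::Z:
:::ZZ::
:::::::
:::::::
:::::::
t=35: :::::::
:::<:Z:
::::Z:Z
::Z:::Z
::Z::Z:
:::ZZ::
:::::::
:::::::
:::::::
t=36: :::^:::
:::Z:Z:
::::Z:Z
::Z:::Z
::Z::Z:
:::ZZ::
:::::::
:::::::
:::::::
t=37: :::Z>::
:::Z:Z:
::::Z:Z
::Z:::Z
::Z::Z:
:::ZZ::
:::::::
:::::::
:::::::
t=38: :::ZZ::
:::ZvZ:
::::Z:Z
::Z:::Z
::Z::Z:
:::ZZ::
:::::::
:::::::
:::::::
t=39: :::ZZ::
:::<ZZ:
::::Z:Z
::Z:::Z
::Z::Z:
:::ZZ::
:::::::
:::::::
:::::::
t=40: :::ZZ::
::::ZZ:
:::vZ:Z
::Z:::Z
::Z::Z:
:::ZZ::
:::::::
:::::::
:::::::

1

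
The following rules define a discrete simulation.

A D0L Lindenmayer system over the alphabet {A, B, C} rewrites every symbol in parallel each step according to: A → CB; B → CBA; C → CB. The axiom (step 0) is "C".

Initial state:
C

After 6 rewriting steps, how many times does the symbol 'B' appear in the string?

t=0: C
t=1: CB
t=2: CBCBA
t=3: CBCBACBCBACB
t=4: CBCBACBCBACBCBCBACBCBACBCBCBA
t=5: CBCBACBCBACBCBCBACBCBACBCBCBACBCBACBCBACBCBCBACBCBACBCBCBACBCBACBCBACB
t=6: CBCBACBCBACBCBCBACBCBACBCBCBACBCBACBCBACBCBCBACBCBACBCBCBA…CBCBACBCBACBCBCBACBCBACBCBACBCBCBACBCBACBCBCBACBCBACBCBCBA  (len 169)

70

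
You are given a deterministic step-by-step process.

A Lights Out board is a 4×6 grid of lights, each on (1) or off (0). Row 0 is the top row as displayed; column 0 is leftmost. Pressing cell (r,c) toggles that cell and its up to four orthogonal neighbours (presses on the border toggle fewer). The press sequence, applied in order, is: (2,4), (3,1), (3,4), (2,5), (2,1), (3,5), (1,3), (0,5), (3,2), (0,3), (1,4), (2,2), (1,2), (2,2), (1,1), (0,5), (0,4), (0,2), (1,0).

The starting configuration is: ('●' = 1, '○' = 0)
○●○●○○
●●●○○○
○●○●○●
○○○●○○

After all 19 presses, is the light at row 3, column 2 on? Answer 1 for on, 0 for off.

gen 0: ○●○●○○
●●●○○○
○●○●○●
○○○●○○
gen 1: ○●○●○○
●●●○●○
○●○○●○
○○○●●○
gen 2: ○●○●○○
●●●○●○
○○○○●○
●●●●●○
gen 3: ○●○●○○
●●●○●○
○○○○○○
●●●○○●
gen 4: ○●○●○○
●●●○●●
○○○○●●
●●●○○○
gen 5: ○●○●○○
●○●○●●
●●●○●●
●○●○○○
gen 6: ○●○●○○
●○●○●●
●●●○●○
●○●○●●
gen 7: ○●○○○○
●○○●○●
●●●●●○
●○●○●●
gen 8: ○●○○●●
●○○●○○
●●●●●○
●○●○●●
gen 9: ○●○○●●
●○○●○○
●●○●●○
●●○●●●
gen 10: ○●●●○●
●○○○○○
●●○●●○
●●○●●●
gen 11: ○●●●●●
●○○●●●
●●○●○○
●●○●●●
gen 12: ○●●●●●
●○●●●●
●○●○○○
●●●●●●
gen 13: ○●○●●●
●●○○●●
●○○○○○
●●●●●●
gen 14: ○●○●●●
●●●○●●
●●●●○○
●●○●●●
gen 15: ○○○●●●
○○○○●●
●○●●○○
●●○●●●
gen 16: ○○○●○○
○○○○●○
●○●●○○
●●○●●●
gen 17: ○○○○●●
○○○○○○
●○●●○○
●●○●●●
gen 18: ○●●●●●
○○●○○○
●○●●○○
●●○●●●
gen 19: ●●●●●●
●●●○○○
○○●●○○
●●○●●●

0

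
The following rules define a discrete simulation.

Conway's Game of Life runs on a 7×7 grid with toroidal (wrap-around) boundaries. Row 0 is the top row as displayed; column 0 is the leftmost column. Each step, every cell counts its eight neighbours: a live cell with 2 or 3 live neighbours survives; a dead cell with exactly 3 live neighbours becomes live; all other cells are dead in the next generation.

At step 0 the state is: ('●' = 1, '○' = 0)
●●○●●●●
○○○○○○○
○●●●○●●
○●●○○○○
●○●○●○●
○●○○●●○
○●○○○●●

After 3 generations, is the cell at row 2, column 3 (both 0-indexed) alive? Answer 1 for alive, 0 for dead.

k=0  ●●○●●●●
○○○○○○○
○●●●○●●
○●●○○○○
●○●○●○●
○●○○●●○
○●○○○●●
k=1  ○●●○●○○
○○○○○○○
●●○●○○○
○○○○●○○
●○●○●○●
○●●●●○○
○●○●○○○
k=2  ○●●●○○○
●○○●○○○
○○○○○○○
○○●○●●●
●○●○●○○
○○○○●●○
●○○○○○○
k=3  ●●●●○○○
○●○●○○○
○○○●●●●
○●○○●●●
○●○○○○○
○●○●●●●
○●●●●○○

1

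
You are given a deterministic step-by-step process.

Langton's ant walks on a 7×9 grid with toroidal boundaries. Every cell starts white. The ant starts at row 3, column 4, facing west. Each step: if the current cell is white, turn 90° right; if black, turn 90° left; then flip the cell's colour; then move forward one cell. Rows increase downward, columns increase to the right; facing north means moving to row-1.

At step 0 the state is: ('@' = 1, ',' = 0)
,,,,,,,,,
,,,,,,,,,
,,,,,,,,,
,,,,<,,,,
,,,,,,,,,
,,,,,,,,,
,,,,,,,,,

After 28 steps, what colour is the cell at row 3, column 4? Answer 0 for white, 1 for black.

0

gen 0: ,,,,,,,,,
,,,,,,,,,
,,,,,,,,,
,,,,<,,,,
,,,,,,,,,
,,,,,,,,,
,,,,,,,,,
gen 1: ,,,,,,,,,
,,,,,,,,,
,,,,^,,,,
,,,,@,,,,
,,,,,,,,,
,,,,,,,,,
,,,,,,,,,
gen 2: ,,,,,,,,,
,,,,,,,,,
,,,,@>,,,
,,,,@,,,,
,,,,,,,,,
,,,,,,,,,
,,,,,,,,,
gen 3: ,,,,,,,,,
,,,,,,,,,
,,,,@@,,,
,,,,@v,,,
,,,,,,,,,
,,,,,,,,,
,,,,,,,,,
gen 4: ,,,,,,,,,
,,,,,,,,,
,,,,@@,,,
,,,,<@,,,
,,,,,,,,,
,,,,,,,,,
,,,,,,,,,
gen 5: ,,,,,,,,,
,,,,,,,,,
,,,,@@,,,
,,,,,@,,,
,,,,v,,,,
,,,,,,,,,
,,,,,,,,,
gen 6: ,,,,,,,,,
,,,,,,,,,
,,,,@@,,,
,,,,,@,,,
,,,<@,,,,
,,,,,,,,,
,,,,,,,,,
gen 7: ,,,,,,,,,
,,,,,,,,,
,,,,@@,,,
,,,^,@,,,
,,,@@,,,,
,,,,,,,,,
,,,,,,,,,
gen 8: ,,,,,,,,,
,,,,,,,,,
,,,,@@,,,
,,,@>@,,,
,,,@@,,,,
,,,,,,,,,
,,,,,,,,,
gen 9: ,,,,,,,,,
,,,,,,,,,
,,,,@@,,,
,,,@@@,,,
,,,@v,,,,
,,,,,,,,,
,,,,,,,,,
gen 10: ,,,,,,,,,
,,,,,,,,,
,,,,@@,,,
,,,@@@,,,
,,,@,>,,,
,,,,,,,,,
,,,,,,,,,
gen 11: ,,,,,,,,,
,,,,,,,,,
,,,,@@,,,
,,,@@@,,,
,,,@,@,,,
,,,,,v,,,
,,,,,,,,,
gen 12: ,,,,,,,,,
,,,,,,,,,
,,,,@@,,,
,,,@@@,,,
,,,@,@,,,
,,,,<@,,,
,,,,,,,,,
gen 13: ,,,,,,,,,
,,,,,,,,,
,,,,@@,,,
,,,@@@,,,
,,,@^@,,,
,,,,@@,,,
,,,,,,,,,
gen 14: ,,,,,,,,,
,,,,,,,,,
,,,,@@,,,
,,,@@@,,,
,,,@@>,,,
,,,,@@,,,
,,,,,,,,,
gen 15: ,,,,,,,,,
,,,,,,,,,
,,,,@@,,,
,,,@@^,,,
,,,@@,,,,
,,,,@@,,,
,,,,,,,,,
gen 16: ,,,,,,,,,
,,,,,,,,,
,,,,@@,,,
,,,@<,,,,
,,,@@,,,,
,,,,@@,,,
,,,,,,,,,
gen 17: ,,,,,,,,,
,,,,,,,,,
,,,,@@,,,
,,,@,,,,,
,,,@v,,,,
,,,,@@,,,
,,,,,,,,,
gen 18: ,,,,,,,,,
,,,,,,,,,
,,,,@@,,,
,,,@,,,,,
,,,@,>,,,
,,,,@@,,,
,,,,,,,,,
gen 19: ,,,,,,,,,
,,,,,,,,,
,,,,@@,,,
,,,@,,,,,
,,,@,@,,,
,,,,@v,,,
,,,,,,,,,
gen 20: ,,,,,,,,,
,,,,,,,,,
,,,,@@,,,
,,,@,,,,,
,,,@,@,,,
,,,,@,>,,
,,,,,,,,,
gen 21: ,,,,,,,,,
,,,,,,,,,
,,,,@@,,,
,,,@,,,,,
,,,@,@,,,
,,,,@,@,,
,,,,,,v,,
gen 22: ,,,,,,,,,
,,,,,,,,,
,,,,@@,,,
,,,@,,,,,
,,,@,@,,,
,,,,@,@,,
,,,,,<@,,
gen 23: ,,,,,,,,,
,,,,,,,,,
,,,,@@,,,
,,,@,,,,,
,,,@,@,,,
,,,,@^@,,
,,,,,@@,,
gen 24: ,,,,,,,,,
,,,,,,,,,
,,,,@@,,,
,,,@,,,,,
,,,@,@,,,
,,,,@@>,,
,,,,,@@,,
gen 25: ,,,,,,,,,
,,,,,,,,,
,,,,@@,,,
,,,@,,,,,
,,,@,@^,,
,,,,@@,,,
,,,,,@@,,
gen 26: ,,,,,,,,,
,,,,,,,,,
,,,,@@,,,
,,,@,,,,,
,,,@,@@>,
,,,,@@,,,
,,,,,@@,,
gen 27: ,,,,,,,,,
,,,,,,,,,
,,,,@@,,,
,,,@,,,,,
,,,@,@@@,
,,,,@@,v,
,,,,,@@,,
gen 28: ,,,,,,,,,
,,,,,,,,,
,,,,@@,,,
,,,@,,,,,
,,,@,@@@,
,,,,@@<@,
,,,,,@@,,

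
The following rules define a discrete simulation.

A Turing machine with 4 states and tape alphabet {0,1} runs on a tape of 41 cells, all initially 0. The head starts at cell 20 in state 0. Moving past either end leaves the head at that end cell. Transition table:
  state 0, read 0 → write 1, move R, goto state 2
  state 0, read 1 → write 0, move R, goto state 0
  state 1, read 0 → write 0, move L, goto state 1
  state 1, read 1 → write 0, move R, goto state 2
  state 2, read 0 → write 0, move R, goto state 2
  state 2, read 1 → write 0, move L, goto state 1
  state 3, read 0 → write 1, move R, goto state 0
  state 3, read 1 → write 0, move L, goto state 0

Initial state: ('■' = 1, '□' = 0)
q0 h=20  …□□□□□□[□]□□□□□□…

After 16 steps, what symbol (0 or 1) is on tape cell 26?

0) q0 h=20  …□□□□□□[□]□□□□□□…
1) q2 h=21  …□□□□□■[□]□□□□□□…
2) q2 h=22  …□□□□■□[□]□□□□□□…
3) q2 h=23  …□□□■□□[□]□□□□□□…
4) q2 h=24  …□□■□□□[□]□□□□□□…
5) q2 h=25  …□■□□□□[□]□□□□□□…
6) q2 h=26  …■□□□□□[□]□□□□□□…
7) q2 h=27  …□□□□□□[□]□□□□□□…
8) q2 h=28  …□□□□□□[□]□□□□□□…
9) q2 h=29  …□□□□□□[□]□□□□□□…
10) q2 h=30  …□□□□□□[□]□□□□□□…
11) q2 h=31  …□□□□□□[□]□□□□□□…
12) q2 h=32  …□□□□□□[□]□□□□□□…
13) q2 h=33  …□□□□□□[□]□□□□□□…
14) q2 h=34  …□□□□□□[□]□□□□□□|
15) q2 h=35  …□□□□□□[□]□□□□□|
16) q2 h=36  …□□□□□□[□]□□□□|

0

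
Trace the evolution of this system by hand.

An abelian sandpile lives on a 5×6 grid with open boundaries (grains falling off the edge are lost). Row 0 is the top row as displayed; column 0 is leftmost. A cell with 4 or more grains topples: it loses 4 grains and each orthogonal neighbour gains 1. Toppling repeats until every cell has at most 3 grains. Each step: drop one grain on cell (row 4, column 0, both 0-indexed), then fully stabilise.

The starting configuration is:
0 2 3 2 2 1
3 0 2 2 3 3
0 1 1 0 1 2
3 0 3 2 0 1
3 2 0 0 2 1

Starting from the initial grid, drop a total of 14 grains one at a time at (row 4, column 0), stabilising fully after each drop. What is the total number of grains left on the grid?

49

step 0: 0 2 3 2 2 1
3 0 2 2 3 3
0 1 1 0 1 2
3 0 3 2 0 1
3 2 0 0 2 1
step 1: 0 2 3 2 2 1
3 0 2 2 3 3
1 1 1 0 1 2
0 1 3 2 0 1
1 3 0 0 2 1
step 2: 0 2 3 2 2 1
3 0 2 2 3 3
1 1 1 0 1 2
0 1 3 2 0 1
2 3 0 0 2 1
step 3: 0 2 3 2 2 1
3 0 2 2 3 3
1 1 1 0 1 2
0 1 3 2 0 1
3 3 0 0 2 1
step 4: 0 2 3 2 2 1
3 0 2 2 3 3
1 1 1 0 1 2
1 2 3 2 0 1
1 0 1 0 2 1
step 5: 0 2 3 2 2 1
3 0 2 2 3 3
1 1 1 0 1 2
1 2 3 2 0 1
2 0 1 0 2 1
step 6: 0 2 3 2 2 1
3 0 2 2 3 3
1 1 1 0 1 2
1 2 3 2 0 1
3 0 1 0 2 1
step 7: 0 2 3 2 2 1
3 0 2 2 3 3
1 1 1 0 1 2
2 2 3 2 0 1
0 1 1 0 2 1
step 8: 0 2 3 2 2 1
3 0 2 2 3 3
1 1 1 0 1 2
2 2 3 2 0 1
1 1 1 0 2 1
step 9: 0 2 3 2 2 1
3 0 2 2 3 3
1 1 1 0 1 2
2 2 3 2 0 1
2 1 1 0 2 1
step 10: 0 2 3 2 2 1
3 0 2 2 3 3
1 1 1 0 1 2
2 2 3 2 0 1
3 1 1 0 2 1
step 11: 0 2 3 2 2 1
3 0 2 2 3 3
1 1 1 0 1 2
3 2 3 2 0 1
0 2 1 0 2 1
step 12: 0 2 3 2 2 1
3 0 2 2 3 3
1 1 1 0 1 2
3 2 3 2 0 1
1 2 1 0 2 1
step 13: 0 2 3 2 2 1
3 0 2 2 3 3
1 1 1 0 1 2
3 2 3 2 0 1
2 2 1 0 2 1
step 14: 0 2 3 2 2 1
3 0 2 2 3 3
1 1 1 0 1 2
3 2 3 2 0 1
3 2 1 0 2 1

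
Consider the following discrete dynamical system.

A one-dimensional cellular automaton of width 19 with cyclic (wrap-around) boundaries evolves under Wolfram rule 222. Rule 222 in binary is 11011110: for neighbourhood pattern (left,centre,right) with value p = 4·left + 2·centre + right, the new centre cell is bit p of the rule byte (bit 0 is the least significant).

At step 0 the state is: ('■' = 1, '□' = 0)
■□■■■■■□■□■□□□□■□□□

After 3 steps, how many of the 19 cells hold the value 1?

15

[0] ■□■■■■■□■□■□□□□■□□□
[1] ■□■■■■■□■□■■□□■■■□■
[2] ■□■■■■■□■□■■■■■■■□■
[3] ■□■■■■■□■□■■■■■■■□■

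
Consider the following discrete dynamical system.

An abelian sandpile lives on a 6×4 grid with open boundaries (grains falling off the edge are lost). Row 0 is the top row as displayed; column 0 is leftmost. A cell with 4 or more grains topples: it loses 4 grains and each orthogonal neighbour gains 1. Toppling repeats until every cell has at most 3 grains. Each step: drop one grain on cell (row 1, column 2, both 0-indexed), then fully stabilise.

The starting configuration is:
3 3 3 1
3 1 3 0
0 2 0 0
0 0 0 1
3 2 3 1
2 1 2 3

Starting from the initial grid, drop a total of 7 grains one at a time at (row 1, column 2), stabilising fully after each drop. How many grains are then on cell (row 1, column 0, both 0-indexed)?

1

[0] 3 3 3 1
3 1 3 0
0 2 0 0
0 0 0 1
3 2 3 1
2 1 2 3
[1] 1 2 1 2
1 0 2 1
1 3 1 0
0 0 0 1
3 2 3 1
2 1 2 3
[2] 1 2 1 2
1 0 3 1
1 3 1 0
0 0 0 1
3 2 3 1
2 1 2 3
[3] 1 2 2 2
1 1 0 2
1 3 2 0
0 0 0 1
3 2 3 1
2 1 2 3
[4] 1 2 2 2
1 1 1 2
1 3 2 0
0 0 0 1
3 2 3 1
2 1 2 3
[5] 1 2 2 2
1 1 2 2
1 3 2 0
0 0 0 1
3 2 3 1
2 1 2 3
[6] 1 2 2 2
1 1 3 2
1 3 2 0
0 0 0 1
3 2 3 1
2 1 2 3
[7] 1 2 3 2
1 2 0 3
1 3 3 0
0 0 0 1
3 2 3 1
2 1 2 3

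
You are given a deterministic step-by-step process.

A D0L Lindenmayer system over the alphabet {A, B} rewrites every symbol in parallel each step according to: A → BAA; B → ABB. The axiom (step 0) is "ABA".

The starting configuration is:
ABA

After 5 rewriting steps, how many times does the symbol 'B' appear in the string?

364

step 0: ABA
step 1: BAAABBBAA
step 2: ABBBAABAABAAABBABBABBBAABAA
step 3: BAAABBABBABBBAABAAABBBAABAAABBBAABAABAAABBABBBAAABBABBBAAABBABBABBBAABAAABBBAABAA
step 4: ABBBAABAABAAABBABBBAAABBABBBAAABBABBABBBAABAAABBBAABAABAAA…BABBBAAABBABBABBBAABAAABBBAABAABAAABBABBABBBAABAAABBBAABAA  (len 243)
step 5: BAAABBABBABBBAABAAABBBAABAAABBBAABAABAAABBABBBAAABBABBABBB…BABBBAAABBABBABBBAABAAABBBAABAABAAABBABBABBBAABAAABBBAABAA  (len 729)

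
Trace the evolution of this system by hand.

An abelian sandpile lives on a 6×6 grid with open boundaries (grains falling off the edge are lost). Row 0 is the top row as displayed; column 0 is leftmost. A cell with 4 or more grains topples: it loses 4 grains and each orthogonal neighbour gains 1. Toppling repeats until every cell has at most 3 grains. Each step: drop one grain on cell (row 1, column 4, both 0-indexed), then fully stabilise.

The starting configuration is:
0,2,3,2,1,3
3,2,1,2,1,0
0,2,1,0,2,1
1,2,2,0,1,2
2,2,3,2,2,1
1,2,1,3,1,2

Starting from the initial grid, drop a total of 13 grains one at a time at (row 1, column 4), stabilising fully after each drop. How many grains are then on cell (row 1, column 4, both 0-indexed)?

2

gen 0: 0,2,3,2,1,3
3,2,1,2,1,0
0,2,1,0,2,1
1,2,2,0,1,2
2,2,3,2,2,1
1,2,1,3,1,2
gen 1: 0,2,3,2,1,3
3,2,1,2,2,0
0,2,1,0,2,1
1,2,2,0,1,2
2,2,3,2,2,1
1,2,1,3,1,2
gen 2: 0,2,3,2,1,3
3,2,1,2,3,0
0,2,1,0,2,1
1,2,2,0,1,2
2,2,3,2,2,1
1,2,1,3,1,2
gen 3: 0,2,3,2,2,3
3,2,1,3,0,1
0,2,1,0,3,1
1,2,2,0,1,2
2,2,3,2,2,1
1,2,1,3,1,2
gen 4: 0,2,3,2,2,3
3,2,1,3,1,1
0,2,1,0,3,1
1,2,2,0,1,2
2,2,3,2,2,1
1,2,1,3,1,2
gen 5: 0,2,3,2,2,3
3,2,1,3,2,1
0,2,1,0,3,1
1,2,2,0,1,2
2,2,3,2,2,1
1,2,1,3,1,2
gen 6: 0,2,3,2,2,3
3,2,1,3,3,1
0,2,1,0,3,1
1,2,2,0,1,2
2,2,3,2,2,1
1,2,1,3,1,2
gen 7: 0,2,3,3,3,3
3,2,2,0,2,2
0,2,1,2,0,2
1,2,2,0,2,2
2,2,3,2,2,1
1,2,1,3,1,2
gen 8: 0,2,3,3,3,3
3,2,2,0,3,2
0,2,1,2,0,2
1,2,2,0,2,2
2,2,3,2,2,1
1,2,1,3,1,2
gen 9: 0,3,0,1,2,1
3,2,3,2,2,0
0,2,1,2,1,3
1,2,2,0,2,2
2,2,3,2,2,1
1,2,1,3,1,2
gen 10: 0,3,0,1,2,1
3,2,3,2,3,0
0,2,1,2,1,3
1,2,2,0,2,2
2,2,3,2,2,1
1,2,1,3,1,2
gen 11: 0,3,0,1,3,1
3,2,3,3,0,1
0,2,1,2,2,3
1,2,2,0,2,2
2,2,3,2,2,1
1,2,1,3,1,2
gen 12: 0,3,0,1,3,1
3,2,3,3,1,1
0,2,1,2,2,3
1,2,2,0,2,2
2,2,3,2,2,1
1,2,1,3,1,2
gen 13: 0,3,0,1,3,1
3,2,3,3,2,1
0,2,1,2,2,3
1,2,2,0,2,2
2,2,3,2,2,1
1,2,1,3,1,2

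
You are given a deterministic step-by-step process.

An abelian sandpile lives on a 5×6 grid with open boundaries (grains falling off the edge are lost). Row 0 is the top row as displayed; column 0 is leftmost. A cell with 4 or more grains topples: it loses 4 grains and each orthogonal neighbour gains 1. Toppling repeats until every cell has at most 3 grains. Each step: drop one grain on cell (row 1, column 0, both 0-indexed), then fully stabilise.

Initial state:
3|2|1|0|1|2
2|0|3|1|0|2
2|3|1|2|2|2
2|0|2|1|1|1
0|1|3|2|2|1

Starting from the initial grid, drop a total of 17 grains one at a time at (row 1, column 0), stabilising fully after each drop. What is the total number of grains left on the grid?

t=0: 3|2|1|0|1|2
2|0|3|1|0|2
2|3|1|2|2|2
2|0|2|1|1|1
0|1|3|2|2|1
t=1: 3|2|1|0|1|2
3|0|3|1|0|2
2|3|1|2|2|2
2|0|2|1|1|1
0|1|3|2|2|1
t=2: 0|3|1|0|1|2
1|1|3|1|0|2
3|3|1|2|2|2
2|0|2|1|1|1
0|1|3|2|2|1
t=3: 0|3|1|0|1|2
2|1|3|1|0|2
3|3|1|2|2|2
2|0|2|1|1|1
0|1|3|2|2|1
t=4: 0|3|1|0|1|2
3|1|3|1|0|2
3|3|1|2|2|2
2|0|2|1|1|1
0|1|3|2|2|1
t=5: 1|3|1|0|1|2
1|3|3|1|0|2
1|0|2|2|2|2
3|1|2|1|1|1
0|1|3|2|2|1
t=6: 1|3|1|0|1|2
2|3|3|1|0|2
1|0|2|2|2|2
3|1|2|1|1|1
0|1|3|2|2|1
t=7: 1|3|1|0|1|2
3|3|3|1|0|2
1|0|2|2|2|2
3|1|2|1|1|1
0|1|3|2|2|1
t=8: 3|0|3|0|1|2
1|2|0|2|0|2
2|1|3|2|2|2
3|1|2|1|1|1
0|1|3|2|2|1
t=9: 3|0|3|0|1|2
2|2|0|2|0|2
2|1|3|2|2|2
3|1|2|1|1|1
0|1|3|2|2|1
t=10: 3|0|3|0|1|2
3|2|0|2|0|2
2|1|3|2|2|2
3|1|2|1|1|1
0|1|3|2|2|1
t=11: 0|1|3|0|1|2
1|3|0|2|0|2
3|1|3|2|2|2
3|1|2|1|1|1
0|1|3|2|2|1
t=12: 0|1|3|0|1|2
2|3|0|2|0|2
3|1|3|2|2|2
3|1|2|1|1|1
0|1|3|2|2|1
t=13: 0|1|3|0|1|2
3|3|0|2|0|2
3|1|3|2|2|2
3|1|2|1|1|1
0|1|3|2|2|1
t=14: 1|2|3|0|1|2
2|0|1|2|0|2
1|3|3|2|2|2
0|2|2|1|1|1
1|1|3|2|2|1
t=15: 1|2|3|0|1|2
3|0|1|2|0|2
1|3|3|2|2|2
0|2|2|1|1|1
1|1|3|2|2|1
t=16: 2|2|3|0|1|2
0|1|1|2|0|2
2|3|3|2|2|2
0|2|2|1|1|1
1|1|3|2|2|1
t=17: 2|2|3|0|1|2
1|1|1|2|0|2
2|3|3|2|2|2
0|2|2|1|1|1
1|1|3|2|2|1

48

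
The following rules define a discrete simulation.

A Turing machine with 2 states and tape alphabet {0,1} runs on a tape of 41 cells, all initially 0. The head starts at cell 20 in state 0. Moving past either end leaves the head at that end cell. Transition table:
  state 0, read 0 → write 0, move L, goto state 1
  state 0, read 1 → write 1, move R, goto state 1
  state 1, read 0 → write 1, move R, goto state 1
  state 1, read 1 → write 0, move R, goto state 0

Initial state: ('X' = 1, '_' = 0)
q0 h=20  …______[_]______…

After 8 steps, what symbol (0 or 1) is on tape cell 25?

1

t=0: q0 h=20  …______[_]______…
t=1: q1 h=19  …______[_]______…
t=2: q1 h=20  …_____X[_]______…
t=3: q1 h=21  …____XX[_]______…
t=4: q1 h=22  …___XXX[_]______…
t=5: q1 h=23  …__XXXX[_]______…
t=6: q1 h=24  …_XXXXX[_]______…
t=7: q1 h=25  …XXXXXX[_]______…
t=8: q1 h=26  …XXXXXX[_]______…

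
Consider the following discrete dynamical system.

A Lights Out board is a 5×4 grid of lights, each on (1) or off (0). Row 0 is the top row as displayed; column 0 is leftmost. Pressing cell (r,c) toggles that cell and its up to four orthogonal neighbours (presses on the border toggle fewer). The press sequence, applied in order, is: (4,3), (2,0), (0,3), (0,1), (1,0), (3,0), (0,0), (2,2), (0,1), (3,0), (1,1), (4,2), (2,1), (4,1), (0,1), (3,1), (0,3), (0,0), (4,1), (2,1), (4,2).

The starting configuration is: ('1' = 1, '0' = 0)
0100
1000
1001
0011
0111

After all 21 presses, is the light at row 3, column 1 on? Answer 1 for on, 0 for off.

1

k=0  0100
1000
1001
0011
0111
k=1  0100
1000
1001
0010
0100
k=2  0100
0000
0101
1010
0100
k=3  0111
0001
0101
1010
0100
k=4  1001
0101
0101
1010
0100
k=5  0001
1001
1101
1010
0100
k=6  0001
1001
0101
0110
1100
k=7  1101
0001
0101
0110
1100
k=8  1101
0011
0010
0100
1100
k=9  0011
0111
0010
0100
1100
k=10  0011
0111
1010
1000
0100
k=11  0111
1001
1110
1000
0100
k=12  0111
1001
1110
1010
0011
k=13  0111
1101
0000
1110
0011
k=14  0111
1101
0000
1010
1101
k=15  1001
1001
0000
1010
1101
k=16  1001
1001
0100
0100
1001
k=17  1010
1000
0100
0100
1001
k=18  0110
0000
0100
0100
1001
k=19  0110
0000
0100
0000
0111
k=20  0110
0100
1010
0100
0111
k=21  0110
0100
1010
0110
0000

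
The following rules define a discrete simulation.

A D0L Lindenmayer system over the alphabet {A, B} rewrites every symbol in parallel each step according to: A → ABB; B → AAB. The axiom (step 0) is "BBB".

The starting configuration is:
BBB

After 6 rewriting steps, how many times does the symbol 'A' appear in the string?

gen 0: BBB
gen 1: AABAABAAB
gen 2: ABBABBAABABBABBAABABBABBAAB
gen 3: ABBAABAABABBAABAABABBABBAABABBAABAABABBAABAABABBABBAABABBAABAABABBAABAABABBABBAAB
gen 4: ABBAABAABABBABBAABABBABBAABABBAABAABABBABBAABABBABBAABABBA…BAABABBAABAABABBABBAABABBABBAABABBAABAABABBAABAABABBABBAAB  (len 243)
gen 5: ABBAABAABABBABBAABABBABBAABABBAABAABABBAABAABABBABBAABABBA…BAABABBAABAABABBABBAABABBABBAABABBAABAABABBAABAABABBABBAAB  (len 729)
gen 6: ABBAABAABABBABBAABABBABBAABABBAABAABABBAABAABABBABBAABABBA…BAABABBAABAABABBABBAABABBABBAABABBAABAABABBAABAABABBABBAAB  (len 2187)

1092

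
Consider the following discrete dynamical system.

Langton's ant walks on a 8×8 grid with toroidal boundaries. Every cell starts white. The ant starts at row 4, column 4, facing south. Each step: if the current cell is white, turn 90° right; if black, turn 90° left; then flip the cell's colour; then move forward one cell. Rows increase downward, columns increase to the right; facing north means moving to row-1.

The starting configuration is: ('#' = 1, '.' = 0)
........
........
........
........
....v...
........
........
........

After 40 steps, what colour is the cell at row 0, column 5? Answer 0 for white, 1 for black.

gen 0: ........
........
........
........
....v...
........
........
........
gen 1: ........
........
........
........
...<#...
........
........
........
gen 2: ........
........
........
...^....
...##...
........
........
........
gen 3: ........
........
........
...#>...
...##...
........
........
........
gen 4: ........
........
........
...##...
...#v...
........
........
........
gen 5: ........
........
........
...##...
...#.>..
........
........
........
gen 6: ........
........
........
...##...
...#.#..
.....v..
........
........
gen 7: ........
........
........
...##...
...#.#..
....<#..
........
........
gen 8: ........
........
........
...##...
...#^#..
....##..
........
........
gen 9: ........
........
........
...##...
...##>..
....##..
........
........
gen 10: ........
........
........
...##^..
...##...
....##..
........
........
gen 11: ........
........
........
...###>.
...##...
....##..
........
........
gen 12: ........
........
........
...####.
...##.v.
....##..
........
........
gen 13: ........
........
........
...####.
...##<#.
....##..
........
........
gen 14: ........
........
........
...##^#.
...####.
....##..
........
........
gen 15: ........
........
........
...#<.#.
...####.
....##..
........
........
gen 16: ........
........
........
...#..#.
...#v##.
....##..
........
........
gen 17: ........
........
........
...#..#.
...#.>#.
....##..
........
........
gen 18: ........
........
........
...#.^#.
...#..#.
....##..
........
........
gen 19: ........
........
........
...#.#>.
...#..#.
....##..
........
........
gen 20: ........
........
......^.
...#.#..
...#..#.
....##..
........
........
gen 21: ........
........
......#>
...#.#..
...#..#.
....##..
........
........
gen 22: ........
........
......##
...#.#.v
...#..#.
....##..
........
........
gen 23: ........
........
......##
...#.#<#
...#..#.
....##..
........
........
gen 24: ........
........
......^#
...#.###
...#..#.
....##..
........
........
gen 25: ........
........
.....<.#
...#.###
...#..#.
....##..
........
........
gen 26: ........
.....^..
.....#.#
...#.###
...#..#.
....##..
........
........
gen 27: ........
.....#>.
.....#.#
...#.###
...#..#.
....##..
........
........
gen 28: ........
.....##.
.....#v#
...#.###
...#..#.
....##..
........
........
gen 29: ........
.....##.
.....<##
...#.###
...#..#.
....##..
........
........
gen 30: ........
.....##.
......##
...#.v##
...#..#.
....##..
........
........
gen 31: ........
.....##.
......##
...#..>#
...#..#.
....##..
........
........
gen 32: ........
.....##.
......^#
...#...#
...#..#.
....##..
........
........
gen 33: ........
.....##.
.....<.#
...#...#
...#..#.
....##..
........
........
gen 34: ........
.....^#.
.....#.#
...#...#
...#..#.
....##..
........
........
gen 35: ........
....<.#.
.....#.#
...#...#
...#..#.
....##..
........
........
gen 36: ....^...
....#.#.
.....#.#
...#...#
...#..#.
....##..
........
........
gen 37: ....#>..
....#.#.
.....#.#
...#...#
...#..#.
....##..
........
........
gen 38: ....##..
....#v#.
.....#.#
...#...#
...#..#.
....##..
........
........
gen 39: ....##..
....<##.
.....#.#
...#...#
...#..#.
....##..
........
........
gen 40: ....##..
.....##.
....v#.#
...#...#
...#..#.
....##..
........
........

1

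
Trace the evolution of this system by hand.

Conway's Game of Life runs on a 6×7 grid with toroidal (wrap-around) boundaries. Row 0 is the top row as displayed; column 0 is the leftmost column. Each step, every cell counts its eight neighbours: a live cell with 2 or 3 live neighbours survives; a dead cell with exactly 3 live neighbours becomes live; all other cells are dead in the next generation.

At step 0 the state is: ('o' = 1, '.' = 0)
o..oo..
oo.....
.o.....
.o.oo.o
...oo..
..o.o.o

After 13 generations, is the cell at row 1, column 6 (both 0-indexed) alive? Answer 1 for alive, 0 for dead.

1

gen 0: o..oo..
oo.....
.o.....
.o.oo.o
...oo..
..o.o.o
gen 1: o.ooooo
ooo....
.o.....
o..ooo.
o......
..o....
gen 2: o...ooo
....oo.
...oo.o
oo..o.o
.o.oo.o
o.o.oo.
gen 3: oo.....
o......
...o..o
.o....o
.......
..o....
gen 4: oo.....
oo....o
......o
o......
.......
.o.....
gen 5: ..o...o
.o....o
.o....o
.......
.......
oo.....
gen 6: ..o...o
.oo..oo
.......
.......
.......
oo.....
gen 7: ..o..oo
ooo..oo
.......
.......
.......
oo.....
gen 8: ..o..o.
ooo..o.
oo....o
.......
.......
oo....o
gen 9: ..o..o.
..o..o.
..o...o
o......
o......
oo....o
gen 10: o.o..o.
.ooo.oo
.o....o
oo....o
.......
oo....o
gen 11: ...ooo.
...ooo.
.......
.o....o
.......
oo....o
gen 12: o.oo...
...o.o.
....oo.
.......
.o....o
o...ooo
gen 13: oooo...
..oo.oo
....oo.
.....o.
......o
..oooo.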